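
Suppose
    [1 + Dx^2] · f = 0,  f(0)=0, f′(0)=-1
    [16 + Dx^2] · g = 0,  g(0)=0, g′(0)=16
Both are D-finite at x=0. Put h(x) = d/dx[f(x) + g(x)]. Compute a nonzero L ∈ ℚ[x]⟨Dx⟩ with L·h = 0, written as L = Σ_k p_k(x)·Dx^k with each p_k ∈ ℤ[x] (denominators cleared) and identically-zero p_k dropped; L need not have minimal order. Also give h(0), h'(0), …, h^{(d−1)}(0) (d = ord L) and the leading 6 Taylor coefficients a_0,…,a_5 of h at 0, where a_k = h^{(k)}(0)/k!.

L = 16 + 17·Dx^2 + Dx^4  (order 4).
h: a_k = 15, 0, -255/2, 0, 1365/8, 0, …
ICs: h(0) = 15, h′(0) = 0, h′′(0) = -255, h′′′(0) = 0.

f: a_k = 0, -1, 0, 1/6, 0, -1/120, …
g: a_k = 0, 16, 0, -128/3, 0, 512/15, …
L₀ := lclm(L_f,L_g); ord L₀ ≤ 2+2.
Derive L from L₀ (diff closure).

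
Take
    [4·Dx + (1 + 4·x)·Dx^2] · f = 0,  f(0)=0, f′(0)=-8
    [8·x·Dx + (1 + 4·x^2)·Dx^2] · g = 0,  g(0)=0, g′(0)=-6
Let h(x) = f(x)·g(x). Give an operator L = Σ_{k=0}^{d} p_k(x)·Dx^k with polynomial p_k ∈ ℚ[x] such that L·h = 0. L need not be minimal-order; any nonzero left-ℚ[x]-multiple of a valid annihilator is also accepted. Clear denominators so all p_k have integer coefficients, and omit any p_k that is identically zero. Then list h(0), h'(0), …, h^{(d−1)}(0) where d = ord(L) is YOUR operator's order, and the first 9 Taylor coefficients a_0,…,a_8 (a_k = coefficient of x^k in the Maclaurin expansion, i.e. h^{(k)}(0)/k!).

L = (96 + 640·x + 1408·x^2 + 7680·x^3 + 15360·x^4 + 26624·x^5 + 8192·x^7)·Dx + (24 + 320·x + 2656·x^2 + 9728·x^3 + 28160·x^4 + 47616·x^5 + 71680·x^6 + 6144·x^7 + 28672·x^8)·Dx^2 + (12 + 104·x + 672·x^2 + 2976·x^3 + 8256·x^4 + 18048·x^5 + 24576·x^6 + 35328·x^7 + 6144·x^8 + 16384·x^9)·Dx^3 + (1 + 12·x + 68·x^2 + 256·x^3 + 696·x^4 + 1536·x^5 + 2688·x^6 + 3072·x^7 + 4224·x^8 + 1024·x^9 + 2048·x^10)·Dx^4  (order 4).
h: a_k = 0, 0, 48, -96, 192, -640, 34048/15, -37376/5, 125952/5, …
ICs: h(0) = 0, h′(0) = 0, h′′(0) = 96, h′′′(0) = -576.

f: a_k = 0, -8, 16, -128/3, 128, -2048/5, 4096/3, -32768/7, 16384, …
g: a_k = 0, -6, 0, 8, 0, -96/5, 0, 384/7, 0, …
h₀=f·g: eliminate ⇒ L₀, order ≤ 2·2.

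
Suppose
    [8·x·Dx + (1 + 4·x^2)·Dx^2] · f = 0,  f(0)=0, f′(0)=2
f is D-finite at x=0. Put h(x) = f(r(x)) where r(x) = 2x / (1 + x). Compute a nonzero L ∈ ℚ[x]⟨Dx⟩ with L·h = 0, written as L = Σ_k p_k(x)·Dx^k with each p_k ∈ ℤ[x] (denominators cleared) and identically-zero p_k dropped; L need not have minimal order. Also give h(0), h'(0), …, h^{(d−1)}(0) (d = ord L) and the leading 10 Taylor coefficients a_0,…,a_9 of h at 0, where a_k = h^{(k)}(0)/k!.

f: a_k = 0, 2, 0, -8/3, 0, 32/5, 0, -128/7, 0, 512/9, …
h₀=f(r): pull back L_f along r ⇒ L₀.
L = (2 + 34·x)·Dx + (1 + 2·x + 17·x^2)·Dx^2  (order 2).
h: a_k = 0, 4, -4, -52/3, 60, 404/5, -2444/3, 2908/7, 9660, -203996/9, …
ICs: h(0) = 0, h′(0) = 4.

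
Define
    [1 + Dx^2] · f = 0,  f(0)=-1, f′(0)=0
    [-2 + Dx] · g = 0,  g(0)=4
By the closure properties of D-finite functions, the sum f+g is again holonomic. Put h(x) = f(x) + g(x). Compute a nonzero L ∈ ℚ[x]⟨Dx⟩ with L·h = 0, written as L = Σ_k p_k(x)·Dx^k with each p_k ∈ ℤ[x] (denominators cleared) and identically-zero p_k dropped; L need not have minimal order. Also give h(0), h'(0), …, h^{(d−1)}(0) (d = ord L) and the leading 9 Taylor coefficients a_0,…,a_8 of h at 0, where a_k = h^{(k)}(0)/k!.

f: a_k = -1, 0, 1/2, 0, -1/24, 0, 1/720, 0, -1/40320, …
g: a_k = 4, 8, 8, 16/3, 8/3, 16/15, 16/45, 32/315, 8/315, …
Sum ⇒ L₀ = lclm(L_f,L_g) in ℚ(x)⟨Dx⟩.
L = -2 + Dx - 2·Dx^2 + Dx^3  (order 3).
h: a_k = 3, 8, 17/2, 16/3, 21/8, 16/15, 257/720, 32/315, 341/13440, …
ICs: h(0) = 3, h′(0) = 8, h′′(0) = 17.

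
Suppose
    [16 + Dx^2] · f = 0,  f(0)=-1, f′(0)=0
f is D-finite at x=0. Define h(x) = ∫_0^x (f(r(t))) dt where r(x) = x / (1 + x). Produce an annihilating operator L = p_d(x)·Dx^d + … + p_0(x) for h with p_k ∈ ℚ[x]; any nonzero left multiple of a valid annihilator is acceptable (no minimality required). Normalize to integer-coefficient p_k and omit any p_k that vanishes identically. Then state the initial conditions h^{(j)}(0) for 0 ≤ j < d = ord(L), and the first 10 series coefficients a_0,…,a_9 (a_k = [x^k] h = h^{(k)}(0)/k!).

L = 16·Dx + (2 + 6·x + 6·x^2 + 2·x^3)·Dx^2 + (1 + 4·x + 6·x^2 + 4·x^3 + x^4)·Dx^3  (order 3).
h: a_k = 0, -1, 0, 8/3, -4, 8/3, 16/9, -392/45, 82/5, -12568/567, …
ICs: h(0) = 0, h′(0) = -1, h′′(0) = 0.

f: a_k = -1, 0, 8, 0, -32/3, 0, 256/45, 0, -512/315, 0, …
h₀=f(r): pull back L_f along r ⇒ L₀.
h=∫₀ˣh₀: take L = L₀·Dx.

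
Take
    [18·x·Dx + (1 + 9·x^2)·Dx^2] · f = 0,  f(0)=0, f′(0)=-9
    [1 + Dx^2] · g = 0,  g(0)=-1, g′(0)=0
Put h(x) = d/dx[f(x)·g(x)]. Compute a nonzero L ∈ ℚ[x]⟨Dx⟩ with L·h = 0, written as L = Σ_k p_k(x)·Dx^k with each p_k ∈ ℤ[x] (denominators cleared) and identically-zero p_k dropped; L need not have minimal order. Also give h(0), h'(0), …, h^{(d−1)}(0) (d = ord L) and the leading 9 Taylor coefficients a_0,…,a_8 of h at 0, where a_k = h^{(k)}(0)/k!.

L = (38998 + 738774·x^2 + 15162957·x^4 + 3032640·x^6 - 78732·x^8 - 1771470·x^10 + 531441·x^12) + (20772·x + 1033884·x^3 + 7902360·x^5 + 2624400·x^7 + 1180980·x^9 + 2125764·x^11)·Dx + (39368 + 755028·x^2 + 15369750·x^4 + 3887028·x^6 + 314928·x^8 - 1417176·x^10 + 1062882·x^12)·Dx^2 + (20772·x + 1033884·x^3 + 7902360·x^5 + 2624400·x^7 + 1180980·x^9 + 2125764·x^11)·Dx^3 + (370 + 16254·x^2 + 206793·x^4 + 854388·x^6 + 393660·x^8 + 354294·x^10 + 531441·x^12)·Dx^4  (order 4).
h: a_k = 9, 0, -189/2, 0, 6387/8, 0, -566341/80, 0, 56736333/896, …
ICs: h(0) = 9, h′(0) = 0, h′′(0) = -189, h′′′(0) = 0.

f: a_k = 0, -9, 0, 27, 0, -729/5, 0, 6561/7, 0, …
g: a_k = -1, 0, 1/2, 0, -1/24, 0, 1/720, 0, -1/40320, …
Sym-product of L_f,L_g gives L₀ (≤ ord 4).
h₀' ⇒ L via d/dx closure of L₀.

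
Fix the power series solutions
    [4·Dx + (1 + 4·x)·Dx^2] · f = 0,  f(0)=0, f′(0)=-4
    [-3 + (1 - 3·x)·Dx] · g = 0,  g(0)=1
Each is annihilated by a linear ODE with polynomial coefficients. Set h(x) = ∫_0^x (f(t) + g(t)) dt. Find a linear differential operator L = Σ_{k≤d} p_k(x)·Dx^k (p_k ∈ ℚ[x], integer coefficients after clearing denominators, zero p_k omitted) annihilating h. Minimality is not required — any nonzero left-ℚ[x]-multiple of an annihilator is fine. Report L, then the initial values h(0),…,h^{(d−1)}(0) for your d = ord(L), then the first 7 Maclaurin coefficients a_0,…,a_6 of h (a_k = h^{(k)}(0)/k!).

f: a_k = 0, -4, 8, -64/3, 64, -1024/5, 2048/3, …
g: a_k = 1, 3, 9, 27, 81, 243, 729, …
Sum ⇒ L₀ = lclm(L_f,L_g) in ℚ(x)⟨Dx⟩.
∫: right-multiply L₀ by Dx.
L = (-204 - 144·x)·Dx^2 + (-11 - 312·x - 288·x^2)·Dx^3 + (5 + 11·x - 54·x^2 - 72·x^3)·Dx^4  (order 4).
h: a_k = 0, 1, -1/2, 17/3, 17/12, 29, 191/30, …
ICs: h(0) = 0, h′(0) = 1, h′′(0) = -1, h′′′(0) = 34.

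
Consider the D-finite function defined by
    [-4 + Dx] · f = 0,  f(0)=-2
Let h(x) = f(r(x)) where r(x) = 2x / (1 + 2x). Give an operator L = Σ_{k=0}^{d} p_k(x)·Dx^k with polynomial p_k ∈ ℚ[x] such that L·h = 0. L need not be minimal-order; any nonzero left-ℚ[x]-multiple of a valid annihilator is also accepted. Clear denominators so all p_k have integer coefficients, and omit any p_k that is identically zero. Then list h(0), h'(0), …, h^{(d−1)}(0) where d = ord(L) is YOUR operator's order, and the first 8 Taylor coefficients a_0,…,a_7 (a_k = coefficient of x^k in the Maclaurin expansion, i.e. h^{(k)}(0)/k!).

L = -8 + (1 + 4·x + 4·x^2)·Dx  (order 1).
h: a_k = -2, -16, -32, 64/3, 128/3, -1792/15, 5632/45, 17408/315, …
ICs: h(0) = -2.

f: a_k = -2, -8, -16, -64/3, -64/3, -256/15, -512/45, -2048/315, …
f∘r: x↦r, Dx↦Dx/r' in L_f ⇒ L₀.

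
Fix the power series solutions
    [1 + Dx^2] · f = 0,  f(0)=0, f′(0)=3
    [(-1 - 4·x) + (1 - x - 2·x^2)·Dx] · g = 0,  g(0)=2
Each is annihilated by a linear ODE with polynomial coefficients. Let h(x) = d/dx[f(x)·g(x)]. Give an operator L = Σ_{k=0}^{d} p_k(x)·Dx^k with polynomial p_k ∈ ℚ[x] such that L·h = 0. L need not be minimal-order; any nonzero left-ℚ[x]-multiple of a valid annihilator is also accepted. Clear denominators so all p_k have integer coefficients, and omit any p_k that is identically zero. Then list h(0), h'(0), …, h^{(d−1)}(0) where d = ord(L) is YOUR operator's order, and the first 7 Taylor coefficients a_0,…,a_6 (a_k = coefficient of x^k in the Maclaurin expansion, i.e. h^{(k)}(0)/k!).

L = (31 - 2·x - 3·x^2 + 4·x^3 + 4·x^4) + (10 + 42·x + 12·x^2 + 16·x^3)·Dx + (-3 + 2·x + 5·x^2 + 4·x^3 + 4·x^4)·Dx^2  (order 2).
h: a_k = 6, 12, 51, 116, 1261/4, 7263/10, 41521/24, …
ICs: h(0) = 6, h′(0) = 12.

f: a_k = 0, 3, 0, -1/2, 0, 1/40, 0, …
g: a_k = 2, 2, 6, 10, 22, 42, 86, …
f·g: L₀ = L_f ⊗_s L_g, ord ≤ 2·1.
Differentiate: ansatz ord ≤ ord L₀ ⇒ L.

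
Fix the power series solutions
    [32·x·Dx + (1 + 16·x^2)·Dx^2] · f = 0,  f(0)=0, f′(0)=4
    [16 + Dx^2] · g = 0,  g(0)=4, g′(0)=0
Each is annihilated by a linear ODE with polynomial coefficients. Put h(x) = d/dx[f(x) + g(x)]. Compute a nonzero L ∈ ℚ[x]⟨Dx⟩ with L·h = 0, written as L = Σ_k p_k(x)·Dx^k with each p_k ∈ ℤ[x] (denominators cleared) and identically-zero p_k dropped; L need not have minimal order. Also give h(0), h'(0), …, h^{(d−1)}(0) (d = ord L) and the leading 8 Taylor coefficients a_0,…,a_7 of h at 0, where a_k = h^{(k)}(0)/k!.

f: a_k = 0, 4, 0, -64/3, 0, 1024/5, 0, -16384/7, …
g: a_k = 4, 0, -32, 0, 128/3, 0, -1024/45, 0, …
f+g: L₀ = lclm(L_f,L_g), ord ≤ 2+2.
Differentiate: ansatz ord ≤ ord L₀ ⇒ L.
L = (-5632·x + 114688·x^3 + 131072·x^5) + (-16 + 1792·x^2 + 36864·x^4 + 65536·x^6)·Dx + (-352·x + 7168·x^3 + 8192·x^5)·Dx^2 + (-1 + 112·x^2 + 2304·x^4 + 4096·x^6)·Dx^3  (order 3).
h: a_k = 4, -64, -64, 512/3, 1024, -2048/15, -16384, 16384/315, …
ICs: h(0) = 4, h′(0) = -64, h′′(0) = -128.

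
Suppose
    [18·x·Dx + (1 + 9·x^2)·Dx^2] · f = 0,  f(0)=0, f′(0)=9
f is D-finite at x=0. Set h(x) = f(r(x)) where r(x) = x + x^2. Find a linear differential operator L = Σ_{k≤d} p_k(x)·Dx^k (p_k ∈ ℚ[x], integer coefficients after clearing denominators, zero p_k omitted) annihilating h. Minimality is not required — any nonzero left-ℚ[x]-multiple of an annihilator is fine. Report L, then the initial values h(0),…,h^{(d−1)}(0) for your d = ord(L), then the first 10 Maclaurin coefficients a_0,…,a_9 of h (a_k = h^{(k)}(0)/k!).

L = (-2 + 18·x + 72·x^2 + 108·x^3 + 54·x^4)·Dx + (1 + 2·x + 9·x^2 + 36·x^3 + 45·x^4 + 18·x^5)·Dx^2  (order 2).
h: a_k = 0, 9, 9, -27, -81, 324/5, 702, 3645/7, -5103, -12393, …
ICs: h(0) = 0, h′(0) = 9.

f: a_k = 0, 9, 0, -27, 0, 729/5, 0, -6561/7, 0, 6561, …
L₀ from L_f via x↦r, Dx↦r'^{-1}Dx.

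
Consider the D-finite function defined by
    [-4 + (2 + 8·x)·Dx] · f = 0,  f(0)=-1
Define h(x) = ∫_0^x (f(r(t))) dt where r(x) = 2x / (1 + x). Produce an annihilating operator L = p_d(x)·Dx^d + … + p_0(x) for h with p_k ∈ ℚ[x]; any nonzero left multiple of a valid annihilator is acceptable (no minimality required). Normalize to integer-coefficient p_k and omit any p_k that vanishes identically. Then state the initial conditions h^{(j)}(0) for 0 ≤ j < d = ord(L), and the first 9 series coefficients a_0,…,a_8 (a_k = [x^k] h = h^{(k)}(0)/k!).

f: a_k = -1, -2, 2, -4, 10, -28, 84, -264, 858, …
Change of var in L_f (x↦r) gives L₀.
h=∫h₀ ⇒ L = L₀·Dx.
L = -4·Dx + (1 + 10·x + 9·x^2)·Dx^2  (order 2).
h: a_k = 0, -1, -2, 4, -13, 284/5, -294, 11820/7, -20805/2, …
ICs: h(0) = 0, h′(0) = -1.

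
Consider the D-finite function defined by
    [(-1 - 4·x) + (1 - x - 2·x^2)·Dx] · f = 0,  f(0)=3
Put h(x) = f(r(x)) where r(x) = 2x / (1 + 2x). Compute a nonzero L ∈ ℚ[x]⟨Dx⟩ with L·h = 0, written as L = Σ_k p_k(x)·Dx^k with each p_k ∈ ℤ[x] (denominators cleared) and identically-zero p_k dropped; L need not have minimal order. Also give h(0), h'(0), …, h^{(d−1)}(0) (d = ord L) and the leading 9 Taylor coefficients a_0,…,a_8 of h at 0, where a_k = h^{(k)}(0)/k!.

L = (2 + 20·x) + (-1 - 4·x + 4·x^2 + 16·x^3)·Dx  (order 1).
h: a_k = 3, 6, 24, 0, 192, -384, 2304, -7680, 33792, …
ICs: h(0) = 3.

f: a_k = 3, 3, 9, 15, 33, 63, 129, 255, 513, …
L₀ from L_f via x↦r, Dx↦r'^{-1}Dx.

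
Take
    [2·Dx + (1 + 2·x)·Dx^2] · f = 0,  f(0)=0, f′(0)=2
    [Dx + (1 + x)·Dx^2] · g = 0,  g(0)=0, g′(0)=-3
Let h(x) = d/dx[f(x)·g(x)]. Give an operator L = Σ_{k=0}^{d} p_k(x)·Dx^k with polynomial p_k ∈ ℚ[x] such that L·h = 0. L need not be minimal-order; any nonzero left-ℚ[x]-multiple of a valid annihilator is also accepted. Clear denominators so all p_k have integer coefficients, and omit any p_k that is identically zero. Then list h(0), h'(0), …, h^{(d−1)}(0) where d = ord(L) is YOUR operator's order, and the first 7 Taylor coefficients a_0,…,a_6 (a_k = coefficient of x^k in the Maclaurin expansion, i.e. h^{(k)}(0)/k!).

f: a_k = 0, 2, -2, 8/3, -4, 32/5, -32/3, …
g: a_k = 0, -3, 3/2, -1, 3/4, -3/5, 1/2, …
Sym-product of L_f,L_g gives L₀ (≤ ord 4).
Derive L from L₀ (diff closure).
L = (20 + 48·x + 32·x^2) + (66 + 268·x + 360·x^2 + 160·x^3)·Dx + (32 + 180·x + 372·x^2 + 336·x^3 + 112·x^4)·Dx^2 + (3 + 22·x + 63·x^2 + 88·x^3 + 60·x^4 + 16·x^5)·Dx^3  (order 3).
h: a_k = 0, -12, 27, -52, 195/2, -917/5, 1743/5, …
ICs: h(0) = 0, h′(0) = -12, h′′(0) = 54.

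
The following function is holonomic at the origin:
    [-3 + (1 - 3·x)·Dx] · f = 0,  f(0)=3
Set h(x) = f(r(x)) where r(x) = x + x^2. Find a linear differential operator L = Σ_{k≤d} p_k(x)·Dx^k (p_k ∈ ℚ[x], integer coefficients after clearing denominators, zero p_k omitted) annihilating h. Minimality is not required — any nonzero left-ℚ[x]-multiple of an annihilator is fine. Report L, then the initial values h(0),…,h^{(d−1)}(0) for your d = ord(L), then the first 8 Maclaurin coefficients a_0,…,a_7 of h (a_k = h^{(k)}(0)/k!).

L = (3 + 6·x) + (-1 + 3·x + 3·x^2)·Dx  (order 1).
h: a_k = 3, 9, 36, 135, 513, 1944, 7371, 27945, …
ICs: h(0) = 3.

f: a_k = 3, 9, 27, 81, 243, 729, 2187, 6561, …
Substitute x→r, Dx→(1/r')Dx; clear ⇒ L₀.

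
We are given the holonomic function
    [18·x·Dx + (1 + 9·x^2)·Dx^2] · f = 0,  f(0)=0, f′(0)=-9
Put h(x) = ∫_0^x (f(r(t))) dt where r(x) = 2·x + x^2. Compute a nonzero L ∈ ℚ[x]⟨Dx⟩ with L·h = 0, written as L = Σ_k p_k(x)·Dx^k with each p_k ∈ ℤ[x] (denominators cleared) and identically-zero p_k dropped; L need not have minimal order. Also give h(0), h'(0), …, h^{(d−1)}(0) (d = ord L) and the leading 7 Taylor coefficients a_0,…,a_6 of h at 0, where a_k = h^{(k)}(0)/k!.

f: a_k = 0, -9, 0, 27, 0, -729/5, 0, …
L₀ from L_f via x↦r, Dx↦r'^{-1}Dx.
∫: right-multiply L₀ by Dx.
L = (-1 + 72·x + 144·x^2 + 108·x^3 + 27·x^4)·Dx^2 + (1 + x + 36·x^2 + 72·x^3 + 45·x^4 + 9·x^5)·Dx^3  (order 3).
h: a_k = 0, 0, -9, -3, 54, 324/5, -3753/5, …
ICs: h(0) = 0, h′(0) = 0, h′′(0) = -18.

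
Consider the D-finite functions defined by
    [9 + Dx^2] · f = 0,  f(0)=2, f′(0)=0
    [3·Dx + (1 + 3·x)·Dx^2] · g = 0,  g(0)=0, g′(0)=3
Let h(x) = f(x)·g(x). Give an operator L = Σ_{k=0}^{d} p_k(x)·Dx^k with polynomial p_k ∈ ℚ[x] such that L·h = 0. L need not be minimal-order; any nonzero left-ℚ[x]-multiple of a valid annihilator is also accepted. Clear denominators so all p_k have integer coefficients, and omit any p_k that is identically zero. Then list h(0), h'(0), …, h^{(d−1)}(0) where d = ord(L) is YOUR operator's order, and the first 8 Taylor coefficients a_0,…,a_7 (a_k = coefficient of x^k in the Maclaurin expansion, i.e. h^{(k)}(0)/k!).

f: a_k = 2, 0, -9, 0, 27/4, 0, -81/40, 0, …
g: a_k = 0, 3, -9/2, 9, -81/4, 243/5, -243/2, 2187/7, …
f·g: L₀ = L_f ⊗_s L_g, ord ≤ 2·2.
L = (-81 + 486·x + 4617·x^2 + 11664·x^3 + 8748·x^4) + (36 + 540·x + 1944·x^2 + 1944·x^3)·Dx + (180·x + 1134·x^2 + 2592·x^3 + 1944·x^4)·Dx^2 + (4 + 60·x + 216·x^2 + 216·x^3)·Dx^3 + (1 + 14·x + 69·x^2 + 144·x^3 + 108·x^4)·Dx^4  (order 4).
h: a_k = 0, 6, -9, -9, 0, 729/20, -729/8, 67797/280, …
ICs: h(0) = 0, h′(0) = 6, h′′(0) = -18, h′′′(0) = -54.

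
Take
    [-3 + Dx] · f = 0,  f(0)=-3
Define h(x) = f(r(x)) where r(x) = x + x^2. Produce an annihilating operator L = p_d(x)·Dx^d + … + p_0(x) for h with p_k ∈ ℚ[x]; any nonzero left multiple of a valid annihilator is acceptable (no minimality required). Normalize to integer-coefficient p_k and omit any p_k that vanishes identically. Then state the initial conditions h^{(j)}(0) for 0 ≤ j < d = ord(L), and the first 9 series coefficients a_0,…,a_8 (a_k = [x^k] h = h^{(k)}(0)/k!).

f: a_k = -3, -9, -27/2, -27/2, -81/8, -243/40, -243/80, -729/560, -2187/4480, …
Change of var in L_f (x↦r) gives L₀.
L = (-3 - 6·x) + Dx  (order 1).
h: a_k = -3, -9, -45/2, -81/2, -513/8, -3483/40, -8613/80, -13527/112, -564651/4480, …
ICs: h(0) = -3.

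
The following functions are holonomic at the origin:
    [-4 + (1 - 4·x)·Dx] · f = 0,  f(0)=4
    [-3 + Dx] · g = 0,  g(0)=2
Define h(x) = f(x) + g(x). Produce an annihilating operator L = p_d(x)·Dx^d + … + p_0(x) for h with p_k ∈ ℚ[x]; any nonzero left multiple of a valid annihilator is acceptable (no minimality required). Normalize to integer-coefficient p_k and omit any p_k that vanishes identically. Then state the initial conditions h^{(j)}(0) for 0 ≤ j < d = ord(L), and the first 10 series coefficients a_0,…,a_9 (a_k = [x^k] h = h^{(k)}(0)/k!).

L = (-60 - 144·x) + (23 + 72·x - 144·x^2)·Dx + (-1 - 8·x + 48·x^2)·Dx^2  (order 2).
h: a_k = 6, 22, 73, 265, 4123/4, 82001/20, 655441/40, 18350323/280, 587203289/2240, 2348810483/2240, …
ICs: h(0) = 6, h′(0) = 22.

f: a_k = 4, 16, 64, 256, 1024, 4096, 16384, 65536, 262144, 1048576, …
g: a_k = 2, 6, 9, 9, 27/4, 81/20, 81/40, 243/280, 729/2240, 243/2240, …
Weyl lclm of L_f,L_g ⇒ L₀ (ord ≤ 2).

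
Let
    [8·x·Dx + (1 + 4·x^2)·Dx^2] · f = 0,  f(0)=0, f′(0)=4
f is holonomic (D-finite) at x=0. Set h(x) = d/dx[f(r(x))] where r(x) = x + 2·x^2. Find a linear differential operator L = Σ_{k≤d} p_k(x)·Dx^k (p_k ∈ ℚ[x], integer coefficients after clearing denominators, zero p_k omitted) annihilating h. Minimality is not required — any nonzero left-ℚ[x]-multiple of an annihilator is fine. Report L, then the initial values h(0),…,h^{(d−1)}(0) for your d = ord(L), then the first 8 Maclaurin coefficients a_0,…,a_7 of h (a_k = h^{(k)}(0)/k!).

L = (-4 + 8·x + 64·x^2 + 192·x^3 + 192·x^4) + (1 + 4·x + 4·x^2 + 32·x^3 + 80·x^4 + 64·x^5)·Dx  (order 1).
h: a_k = 4, 16, -16, -128, -256, 512, 3328, 4096, …
ICs: h(0) = 4.

f: a_k = 0, 4, 0, -16/3, 0, 64/5, 0, -256/7, …
h₀=f(r): pull back L_f along r ⇒ L₀.
Derive L from L₀ (diff closure).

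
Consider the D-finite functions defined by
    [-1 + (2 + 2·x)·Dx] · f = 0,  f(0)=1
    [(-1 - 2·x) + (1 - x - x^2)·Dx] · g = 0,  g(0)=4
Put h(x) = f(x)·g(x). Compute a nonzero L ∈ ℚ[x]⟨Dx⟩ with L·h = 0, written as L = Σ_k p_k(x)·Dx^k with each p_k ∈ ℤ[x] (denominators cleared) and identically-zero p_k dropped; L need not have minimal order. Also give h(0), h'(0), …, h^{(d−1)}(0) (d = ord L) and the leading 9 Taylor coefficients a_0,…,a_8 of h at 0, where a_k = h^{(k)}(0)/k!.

f: a_k = 1, 1/2, -1/8, 1/16, -5/128, 7/256, -21/1024, 33/2048, -429/32768, …
g: a_k = 4, 4, 8, 12, 20, 32, 52, 84, 136, …
L₀ := L_f ⊗_s L_g (sym. prod.), ord ≤ 1.
L = (3 + 5·x + 3·x^2) + (-2 + 4·x^2 + 2·x^3)·Dx  (order 1).
h: a_k = 4, 6, 19/2, 63/4, 803/32, 2621/64, 16887/256, 54775/512, 1416355/8192, …
ICs: h(0) = 4.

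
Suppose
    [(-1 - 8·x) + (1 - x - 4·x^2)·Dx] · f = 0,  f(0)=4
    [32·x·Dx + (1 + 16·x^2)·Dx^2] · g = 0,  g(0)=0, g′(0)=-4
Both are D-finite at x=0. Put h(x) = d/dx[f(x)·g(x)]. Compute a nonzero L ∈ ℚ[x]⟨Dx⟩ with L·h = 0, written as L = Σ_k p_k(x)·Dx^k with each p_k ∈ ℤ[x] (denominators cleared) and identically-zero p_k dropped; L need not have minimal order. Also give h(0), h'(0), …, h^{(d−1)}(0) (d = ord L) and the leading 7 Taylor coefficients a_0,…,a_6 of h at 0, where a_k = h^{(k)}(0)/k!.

L = (-16 + 3072·x^2 + 6144·x^3 + 36864·x^4) + (7 + 64·x + 48·x^2 + 256·x^3 + 6144·x^4 + 24576·x^5)·Dx + (-1 - 3·x - 56·x^2 + 16·x^3 - 448·x^4 + 1024·x^5 + 3072·x^6)·Dx^2  (order 2).
h: a_k = -16, -32, 16, -704/3, -12848/3, -32736/5, 101744/3, …
ICs: h(0) = -16, h′(0) = -32.

f: a_k = 4, 4, 20, 36, 116, 260, 724, …
g: a_k = 0, -4, 0, 64/3, 0, -1024/5, 0, …
L₀ := L_f ⊗_s L_g (sym. prod.), ord ≤ 2.
h₀' ⇒ L via d/dx closure of L₀.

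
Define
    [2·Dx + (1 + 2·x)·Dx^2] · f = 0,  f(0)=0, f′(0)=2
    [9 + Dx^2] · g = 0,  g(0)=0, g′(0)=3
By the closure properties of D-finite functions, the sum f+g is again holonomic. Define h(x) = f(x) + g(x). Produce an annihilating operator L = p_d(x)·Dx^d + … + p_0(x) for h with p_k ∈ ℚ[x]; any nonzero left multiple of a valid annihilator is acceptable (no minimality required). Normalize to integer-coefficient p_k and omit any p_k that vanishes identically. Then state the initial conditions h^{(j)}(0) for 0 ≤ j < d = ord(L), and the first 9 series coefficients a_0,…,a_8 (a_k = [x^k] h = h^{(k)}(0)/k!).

f: a_k = 0, 2, -2, 8/3, -4, 32/5, -32/3, 128/7, -32, …
g: a_k = 0, 3, 0, -9/2, 0, 81/40, 0, -243/560, 0, …
f+g: L₀ = lclm(L_f,L_g), ord ≤ 2+2.
L = (594 + 648·x + 648·x^2)·Dx + (153 + 630·x + 972·x^2 + 648·x^3)·Dx^2 + (66 + 72·x + 72·x^2)·Dx^3 + (17 + 70·x + 108·x^2 + 72·x^3)·Dx^4  (order 4).
h: a_k = 0, 5, -2, -11/6, -4, 337/40, -32/3, 9997/560, -32, …
ICs: h(0) = 0, h′(0) = 5, h′′(0) = -4, h′′′(0) = -11.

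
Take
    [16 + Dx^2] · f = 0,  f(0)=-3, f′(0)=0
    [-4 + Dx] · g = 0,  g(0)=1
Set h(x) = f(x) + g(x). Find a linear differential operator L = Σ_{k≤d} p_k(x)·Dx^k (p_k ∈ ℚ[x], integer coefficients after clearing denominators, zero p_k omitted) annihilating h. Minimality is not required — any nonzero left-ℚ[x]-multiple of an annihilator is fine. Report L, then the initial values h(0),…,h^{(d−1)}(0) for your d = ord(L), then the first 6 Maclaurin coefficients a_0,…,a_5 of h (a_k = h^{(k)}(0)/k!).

f: a_k = -3, 0, 24, 0, -32, 0, …
g: a_k = 1, 4, 8, 32/3, 32/3, 128/15, …
f+g: L₀ = lclm(L_f,L_g), ord ≤ 2+1.
L = -64 + 16·Dx - 4·Dx^2 + Dx^3  (order 3).
h: a_k = -2, 4, 32, 32/3, -64/3, 128/15, …
ICs: h(0) = -2, h′(0) = 4, h′′(0) = 64.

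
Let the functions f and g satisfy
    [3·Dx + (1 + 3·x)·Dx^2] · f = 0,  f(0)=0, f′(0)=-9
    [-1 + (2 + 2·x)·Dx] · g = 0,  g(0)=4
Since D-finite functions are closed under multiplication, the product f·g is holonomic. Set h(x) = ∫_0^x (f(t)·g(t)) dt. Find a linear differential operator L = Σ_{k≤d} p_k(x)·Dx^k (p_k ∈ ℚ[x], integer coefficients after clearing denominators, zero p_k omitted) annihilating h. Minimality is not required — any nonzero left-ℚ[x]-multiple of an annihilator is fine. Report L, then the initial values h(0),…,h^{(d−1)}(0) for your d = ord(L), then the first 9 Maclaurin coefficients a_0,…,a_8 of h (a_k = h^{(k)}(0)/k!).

f: a_k = 0, -9, 27/2, -27, 243/4, -729/5, 729/2, -6561/7, 19683/8, …
g: a_k = 4, 2, -1/2, 1/4, -5/32, 7/64, -21/256, 33/512, -429/8192, …
h₀=f·g: eliminate ⇒ L₀, order ≤ 2·1.
h=∫h₀ ⇒ L = L₀·Dx.
L = (-3 + 3·x)·Dx + (8 + 8·x)·Dx^2 + (4 + 20·x + 28·x^2 + 12·x^3)·Dx^3  (order 3).
h: a_k = 0, 0, -18, 12, -153/8, 36, -23649/320, 180189/1120, -26213571/71680, …
ICs: h(0) = 0, h′(0) = 0, h′′(0) = -36.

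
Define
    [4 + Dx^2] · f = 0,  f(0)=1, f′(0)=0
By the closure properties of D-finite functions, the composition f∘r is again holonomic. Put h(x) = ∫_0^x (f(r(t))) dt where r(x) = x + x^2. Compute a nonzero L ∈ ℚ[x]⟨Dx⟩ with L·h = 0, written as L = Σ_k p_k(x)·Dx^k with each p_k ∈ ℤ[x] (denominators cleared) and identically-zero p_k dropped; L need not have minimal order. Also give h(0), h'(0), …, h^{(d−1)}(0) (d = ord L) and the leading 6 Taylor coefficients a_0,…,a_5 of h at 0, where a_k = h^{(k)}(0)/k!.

L = (4 + 24·x + 48·x^2 + 32·x^3)·Dx - 2·Dx^2 + (1 + 2·x)·Dx^3  (order 3).
h: a_k = 0, 1, 0, -2/3, -1, -4/15, …
ICs: h(0) = 0, h′(0) = 1, h′′(0) = 0.

f: a_k = 1, 0, -2, 0, 2/3, 0, …
f∘r: x↦r, Dx↦Dx/r' in L_f ⇒ L₀.
h=∫₀ˣh₀: take L = L₀·Dx.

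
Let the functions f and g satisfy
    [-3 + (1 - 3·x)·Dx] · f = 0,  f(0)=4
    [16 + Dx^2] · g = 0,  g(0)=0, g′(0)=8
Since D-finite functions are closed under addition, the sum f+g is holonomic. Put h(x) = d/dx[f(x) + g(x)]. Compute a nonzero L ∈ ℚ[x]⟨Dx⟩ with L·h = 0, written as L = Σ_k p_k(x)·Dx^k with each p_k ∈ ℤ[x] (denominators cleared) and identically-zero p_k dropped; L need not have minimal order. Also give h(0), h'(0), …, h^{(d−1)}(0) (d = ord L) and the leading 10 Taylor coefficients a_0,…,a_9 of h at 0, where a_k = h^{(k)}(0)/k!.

L = (5952 - 4608·x + 6912·x^2) + (-560 + 2448·x - 3456·x^2 + 3456·x^3)·Dx + (372 - 288·x + 432·x^2)·Dx^2 + (-35 + 153·x - 216·x^2 + 216·x^3)·Dx^3  (order 3).
h: a_k = 20, 72, 260, 1296, 14836/3, 17496, 2753572/45, 209952, 223209316/315, 2361960, …
ICs: h(0) = 20, h′(0) = 72, h′′(0) = 520.

f: a_k = 4, 12, 36, 108, 324, 972, 2916, 8748, 26244, 78732, …
g: a_k = 0, 8, 0, -64/3, 0, 256/15, 0, -2048/315, 0, 4096/2835, …
h₀=f+g: left-lcm gives L₀, ord ≤ 3.
Differentiate: ansatz ord ≤ ord L₀ ⇒ L.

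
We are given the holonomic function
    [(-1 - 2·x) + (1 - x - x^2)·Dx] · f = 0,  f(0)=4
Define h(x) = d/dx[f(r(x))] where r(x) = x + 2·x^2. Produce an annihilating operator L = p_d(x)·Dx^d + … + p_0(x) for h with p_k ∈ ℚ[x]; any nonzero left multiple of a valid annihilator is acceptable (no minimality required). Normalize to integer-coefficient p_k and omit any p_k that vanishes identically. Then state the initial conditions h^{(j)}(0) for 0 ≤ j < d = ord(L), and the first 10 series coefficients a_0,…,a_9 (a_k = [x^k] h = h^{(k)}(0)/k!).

L = (8 + 42·x + 126·x^2 + 208·x^3 + 408·x^4 + 480·x^5 + 320·x^6) + (-1 - 5·x - 3·x^2 + 18·x^3 + 80·x^4 + 120·x^5 + 112·x^6 + 64·x^7)·Dx  (order 1).
h: a_k = 4, 32, 132, 496, 1680, 5688, 18396, 58496, 182988, 565720, …
ICs: h(0) = 4.

f: a_k = 4, 4, 8, 12, 20, 32, 52, 84, 136, 220, …
h₀=f(r): pull back L_f along r ⇒ L₀.
Derive L from L₀ (diff closure).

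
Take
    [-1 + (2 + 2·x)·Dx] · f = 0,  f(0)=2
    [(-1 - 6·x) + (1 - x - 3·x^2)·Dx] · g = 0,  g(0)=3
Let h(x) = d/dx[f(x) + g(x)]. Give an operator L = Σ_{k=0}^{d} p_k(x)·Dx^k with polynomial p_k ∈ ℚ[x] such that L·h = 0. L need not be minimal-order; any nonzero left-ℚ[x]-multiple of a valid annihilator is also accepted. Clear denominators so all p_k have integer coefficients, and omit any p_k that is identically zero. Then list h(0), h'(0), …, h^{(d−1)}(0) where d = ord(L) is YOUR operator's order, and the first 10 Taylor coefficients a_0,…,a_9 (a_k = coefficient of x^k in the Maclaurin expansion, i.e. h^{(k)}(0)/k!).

f: a_k = 2, 1, -1/4, 1/8, -5/64, 7/128, -21/512, 33/1024, -429/16384, 715/32768, …
g: a_k = 3, 3, 12, 21, 57, 120, 291, 651, 1524, 3477, …
f+g: L₀ = lclm(L_f,L_g), ord ≤ 1+1.
Derive L from L₀ (diff closure).
L = (-108 - 690·x - 1260·x^2 - 1620·x^3 - 810·x^4) + (-165 - 1476·x - 3819·x^2 - 6408·x^3 - 6345·x^4 - 2430·x^5)·Dx + (34 + 114·x + 134·x^2 - 378·x^3 - 1422·x^4 - 1530·x^5 - 540·x^6)·Dx^2  (order 2).
h: a_k = 4, 47/2, 507/8, 3643/16, 76835/128, 446913/256, 4666599/1024, 24968787/2048, 1025415459/32768, 5274980485/65536, …
ICs: h(0) = 4, h′(0) = 47/2.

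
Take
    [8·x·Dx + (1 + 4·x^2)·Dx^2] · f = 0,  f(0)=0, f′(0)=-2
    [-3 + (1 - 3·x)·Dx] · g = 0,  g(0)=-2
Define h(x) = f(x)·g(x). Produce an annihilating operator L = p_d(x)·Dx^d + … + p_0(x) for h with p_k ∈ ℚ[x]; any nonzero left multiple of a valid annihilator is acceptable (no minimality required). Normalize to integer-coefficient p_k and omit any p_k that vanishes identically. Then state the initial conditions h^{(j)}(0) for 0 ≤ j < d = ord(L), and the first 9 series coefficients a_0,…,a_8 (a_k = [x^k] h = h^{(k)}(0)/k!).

f: a_k = 0, -2, 0, 8/3, 0, -32/5, 0, 128/7, 0, …
g: a_k = -2, -6, -18, -54, -162, -486, -1458, -4374, -13122, …
L₀ := L_f ⊗_s L_g (sym. prod.), ord ≤ 2.
L = 24·x + (6 - 8·x + 48·x^2)·Dx + (-1 + 3·x - 4·x^2 + 12·x^3)·Dx^2  (order 2).
h: a_k = 0, 4, 12, 92/3, 92, 1444/5, 4332/5, 89692/35, 269076/35, …
ICs: h(0) = 0, h′(0) = 4.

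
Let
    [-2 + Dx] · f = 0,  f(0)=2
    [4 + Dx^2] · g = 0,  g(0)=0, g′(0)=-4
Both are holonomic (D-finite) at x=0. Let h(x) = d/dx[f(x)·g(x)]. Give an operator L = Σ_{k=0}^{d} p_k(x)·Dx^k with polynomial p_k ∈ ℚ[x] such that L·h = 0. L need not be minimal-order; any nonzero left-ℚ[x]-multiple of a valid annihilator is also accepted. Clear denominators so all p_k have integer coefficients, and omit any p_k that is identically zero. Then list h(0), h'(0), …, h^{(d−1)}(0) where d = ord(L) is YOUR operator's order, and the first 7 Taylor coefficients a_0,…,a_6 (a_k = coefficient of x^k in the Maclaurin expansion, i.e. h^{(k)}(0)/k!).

L = 8 - 4·Dx + Dx^2  (order 2).
h: a_k = -8, -32, -32, 0, 64/3, 256/15, 256/45, …
ICs: h(0) = -8, h′(0) = -32.

f: a_k = 2, 4, 4, 8/3, 4/3, 8/15, 8/45, …
g: a_k = 0, -4, 0, 8/3, 0, -8/15, 0, …
h₀=f·g: eliminate ⇒ L₀, order ≤ 1·2.
h₀' ⇒ L via d/dx closure of L₀.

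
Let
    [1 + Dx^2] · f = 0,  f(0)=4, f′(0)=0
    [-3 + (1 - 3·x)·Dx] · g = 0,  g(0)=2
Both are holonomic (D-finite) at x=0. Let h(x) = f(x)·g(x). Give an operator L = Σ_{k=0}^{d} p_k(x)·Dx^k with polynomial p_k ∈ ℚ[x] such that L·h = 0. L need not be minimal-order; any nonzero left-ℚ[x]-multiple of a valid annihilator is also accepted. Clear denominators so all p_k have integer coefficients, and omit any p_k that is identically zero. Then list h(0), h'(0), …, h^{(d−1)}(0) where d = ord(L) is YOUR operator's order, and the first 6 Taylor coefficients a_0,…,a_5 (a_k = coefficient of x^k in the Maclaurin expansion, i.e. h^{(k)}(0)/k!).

f: a_k = 4, 0, -2, 0, 1/6, 0, …
g: a_k = 2, 6, 18, 54, 162, 486, …
Product ⇒ symmetric product L₀, ord ≤ 2.
L = (-1 + 3·x) + 6·Dx + (-1 + 3·x)·Dx^2  (order 2).
h: a_k = 8, 24, 68, 204, 1837/3, 1837, …
ICs: h(0) = 8, h′(0) = 24.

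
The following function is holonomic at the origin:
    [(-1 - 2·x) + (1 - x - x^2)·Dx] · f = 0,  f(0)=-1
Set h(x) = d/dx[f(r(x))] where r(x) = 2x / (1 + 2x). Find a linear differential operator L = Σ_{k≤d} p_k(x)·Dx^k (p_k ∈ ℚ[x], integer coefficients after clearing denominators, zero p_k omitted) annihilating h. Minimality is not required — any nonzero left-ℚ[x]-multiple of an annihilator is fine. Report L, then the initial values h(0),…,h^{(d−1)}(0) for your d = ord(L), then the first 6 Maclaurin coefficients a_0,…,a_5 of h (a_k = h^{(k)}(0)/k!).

L = (4 + 24·x + 96·x^2 + 96·x^3) + (-1 - 10·x - 24·x^2 + 8·x^3 + 48·x^4)·Dx  (order 1).
h: a_k = -2, -8, 0, -64, 160, -768, …
ICs: h(0) = -2.

f: a_k = -1, -1, -2, -3, -5, -8, …
Change of var in L_f (x↦r) gives L₀.
h₀' ⇒ L via d/dx closure of L₀.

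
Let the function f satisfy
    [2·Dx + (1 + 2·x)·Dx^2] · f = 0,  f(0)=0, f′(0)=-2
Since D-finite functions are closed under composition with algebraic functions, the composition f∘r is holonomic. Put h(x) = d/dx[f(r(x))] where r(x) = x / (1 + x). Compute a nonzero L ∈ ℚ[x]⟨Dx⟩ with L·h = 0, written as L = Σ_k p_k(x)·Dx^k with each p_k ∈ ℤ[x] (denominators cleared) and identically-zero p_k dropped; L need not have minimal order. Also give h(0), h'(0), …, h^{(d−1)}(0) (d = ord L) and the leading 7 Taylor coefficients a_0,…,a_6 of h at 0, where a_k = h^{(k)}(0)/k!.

f: a_k = 0, -2, 2, -8/3, 4, -32/5, 32/3, …
h₀=f(r): pull back L_f along r ⇒ L₀.
Differentiate: ansatz ord ≤ ord L₀ ⇒ L.
L = (4 + 6·x) + (1 + 4·x + 3·x^2)·Dx  (order 1).
h: a_k = -2, 8, -26, 80, -242, 728, -2186, …
ICs: h(0) = -2.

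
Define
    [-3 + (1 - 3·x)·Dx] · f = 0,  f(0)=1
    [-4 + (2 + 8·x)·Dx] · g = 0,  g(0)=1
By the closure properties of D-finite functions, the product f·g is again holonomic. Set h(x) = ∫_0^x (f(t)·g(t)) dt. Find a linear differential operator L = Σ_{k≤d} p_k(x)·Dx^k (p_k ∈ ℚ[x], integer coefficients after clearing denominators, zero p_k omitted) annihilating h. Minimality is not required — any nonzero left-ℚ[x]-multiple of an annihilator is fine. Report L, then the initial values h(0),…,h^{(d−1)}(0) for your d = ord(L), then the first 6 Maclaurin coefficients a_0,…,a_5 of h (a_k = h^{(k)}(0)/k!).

f: a_k = 1, 3, 9, 27, 81, 243, …
g: a_k = 1, 2, -2, 4, -10, 28, …
h₀=f·g: eliminate ⇒ L₀, order ≤ 1·1.
Integrate: L := L₀·Dx.
L = (5 + 6·x)·Dx + (-1 - x + 12·x^2)·Dx^2  (order 2).
h: a_k = 0, 1, 5/2, 13/3, 43/4, 119/5, …
ICs: h(0) = 0, h′(0) = 1.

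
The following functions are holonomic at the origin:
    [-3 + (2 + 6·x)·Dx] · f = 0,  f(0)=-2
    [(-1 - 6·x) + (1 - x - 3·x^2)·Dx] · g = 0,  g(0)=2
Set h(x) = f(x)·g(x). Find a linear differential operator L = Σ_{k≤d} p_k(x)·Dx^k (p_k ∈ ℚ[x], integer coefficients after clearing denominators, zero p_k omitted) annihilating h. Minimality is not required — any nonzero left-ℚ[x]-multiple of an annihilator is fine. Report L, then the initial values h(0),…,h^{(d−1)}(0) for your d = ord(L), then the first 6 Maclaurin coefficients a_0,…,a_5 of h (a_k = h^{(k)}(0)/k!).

L = (5 + 15·x + 27·x^2) + (-2 - 4·x + 12·x^2 + 18·x^3)·Dx  (order 1).
h: a_k = -4, -10, -35/2, -217/4, -3011/32, -18139/64, …
ICs: h(0) = -4.

f: a_k = -2, -3, 9/4, -27/8, 405/64, -1701/128, …
g: a_k = 2, 2, 8, 14, 38, 80, …
f·g: L₀ = L_f ⊗_s L_g, ord ≤ 1·1.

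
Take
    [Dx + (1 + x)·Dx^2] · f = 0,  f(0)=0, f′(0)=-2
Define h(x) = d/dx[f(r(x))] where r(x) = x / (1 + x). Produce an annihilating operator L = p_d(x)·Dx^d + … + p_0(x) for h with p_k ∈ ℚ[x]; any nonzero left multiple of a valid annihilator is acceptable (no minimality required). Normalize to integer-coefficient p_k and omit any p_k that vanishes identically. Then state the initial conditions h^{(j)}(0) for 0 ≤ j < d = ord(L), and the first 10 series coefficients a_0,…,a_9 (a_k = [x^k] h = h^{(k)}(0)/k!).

f: a_k = 0, -2, 1, -2/3, 1/2, -2/5, 1/3, -2/7, 1/4, -2/9, …
f∘r: x↦r, Dx↦Dx/r' in L_f ⇒ L₀.
Derive L from L₀ (diff closure).
L = (3 + 4·x) + (1 + 3·x + 2·x^2)·Dx  (order 1).
h: a_k = -2, 6, -14, 30, -62, 126, -254, 510, -1022, 2046, …
ICs: h(0) = -2.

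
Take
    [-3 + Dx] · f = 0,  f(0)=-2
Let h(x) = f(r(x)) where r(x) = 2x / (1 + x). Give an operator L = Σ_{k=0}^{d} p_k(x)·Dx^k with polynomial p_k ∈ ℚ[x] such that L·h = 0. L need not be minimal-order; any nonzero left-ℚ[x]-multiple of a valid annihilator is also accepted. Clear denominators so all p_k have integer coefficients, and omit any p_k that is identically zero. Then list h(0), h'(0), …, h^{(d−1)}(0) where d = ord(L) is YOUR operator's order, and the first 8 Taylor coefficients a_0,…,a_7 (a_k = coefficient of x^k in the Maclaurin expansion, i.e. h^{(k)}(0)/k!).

L = -6 + (1 + 2·x + x^2)·Dx  (order 1).
h: a_k = -2, -12, -24, -12, 12, 12/5, -48/5, 228/35, …
ICs: h(0) = -2.

f: a_k = -2, -6, -9, -9, -27/4, -81/20, -81/40, -243/280, …
Change of var in L_f (x↦r) gives L₀.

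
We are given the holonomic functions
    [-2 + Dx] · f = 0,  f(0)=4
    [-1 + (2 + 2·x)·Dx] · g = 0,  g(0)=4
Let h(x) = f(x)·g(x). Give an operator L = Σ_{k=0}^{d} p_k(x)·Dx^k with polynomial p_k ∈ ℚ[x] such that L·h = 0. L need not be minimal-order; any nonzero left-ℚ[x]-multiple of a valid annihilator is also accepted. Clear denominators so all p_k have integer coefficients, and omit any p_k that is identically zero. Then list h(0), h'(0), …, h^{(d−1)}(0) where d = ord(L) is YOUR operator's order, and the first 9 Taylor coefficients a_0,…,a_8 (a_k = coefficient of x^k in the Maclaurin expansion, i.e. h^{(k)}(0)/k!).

f: a_k = 4, 8, 8, 16/3, 8/3, 16/15, 16/45, 32/315, 8/315, …
g: a_k = 4, 2, -1/2, 1/4, -5/32, 7/64, -21/256, 33/512, -429/8192, …
h₀=f·g: eliminate ⇒ L₀, order ≤ 1·1.
L = (-5 - 4·x) + (2 + 2·x)·Dx  (order 1).
h: a_k = 16, 40, 46, 103/3, 449/24, 1949/240, 1643/576, 36047/40320, 135617/645120, …
ICs: h(0) = 16.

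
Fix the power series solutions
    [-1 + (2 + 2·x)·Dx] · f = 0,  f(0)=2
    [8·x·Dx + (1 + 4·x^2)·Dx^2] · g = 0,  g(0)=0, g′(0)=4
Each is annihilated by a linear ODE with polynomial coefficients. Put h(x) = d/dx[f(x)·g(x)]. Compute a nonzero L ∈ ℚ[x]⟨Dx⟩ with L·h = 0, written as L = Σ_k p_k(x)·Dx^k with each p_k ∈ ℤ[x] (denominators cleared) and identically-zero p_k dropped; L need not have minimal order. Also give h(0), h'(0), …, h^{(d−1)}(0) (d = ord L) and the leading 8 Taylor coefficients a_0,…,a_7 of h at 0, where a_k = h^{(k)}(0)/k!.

L = (29 + 160·x - 280·x^2 - 384·x^3 - 48·x^4) + (76 + 300·x - 288·x^2 - 1664·x^3 - 1344·x^4 - 192·x^5)·Dx + (12 - 40·x - 84·x^2 - 256·x^3 - 544·x^4 - 384·x^5 - 64·x^6)·Dx^2  (order 2).
h: a_k = 8, 8, -35, -58/3, 6389/48, 5929/80, -1022653/1920, -944407/3360, …
ICs: h(0) = 8, h′(0) = 8.

f: a_k = 2, 1, -1/4, 1/8, -5/64, 7/128, -21/512, 33/1024, …
g: a_k = 0, 4, 0, -16/3, 0, 64/5, 0, -256/7, …
Sym-product of L_f,L_g gives L₀ (≤ ord 2).
Derive L from L₀ (diff closure).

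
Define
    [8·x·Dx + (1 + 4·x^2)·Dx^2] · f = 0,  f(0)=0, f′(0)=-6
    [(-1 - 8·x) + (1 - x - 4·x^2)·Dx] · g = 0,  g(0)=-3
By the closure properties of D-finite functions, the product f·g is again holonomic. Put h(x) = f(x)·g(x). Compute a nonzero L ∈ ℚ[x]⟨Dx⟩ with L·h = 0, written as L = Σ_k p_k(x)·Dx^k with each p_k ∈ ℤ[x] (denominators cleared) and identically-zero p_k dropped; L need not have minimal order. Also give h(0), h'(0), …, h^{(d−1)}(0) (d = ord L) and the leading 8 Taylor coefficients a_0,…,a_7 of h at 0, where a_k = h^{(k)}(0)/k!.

L = (8 + 8·x + 96·x^2) + (2 + 8·x + 16·x^2 + 96·x^3)·Dx + (-1 + x + 4·x^3 + 16·x^4)·Dx^2  (order 2).
h: a_k = 0, 18, 18, 66, 138, 2298/5, 5058/5, 18798/7, …
ICs: h(0) = 0, h′(0) = 18.

f: a_k = 0, -6, 0, 8, 0, -96/5, 0, 384/7, …
g: a_k = -3, -3, -15, -27, -87, -195, -543, -1323, …
Sym-product of L_f,L_g gives L₀ (≤ ord 2).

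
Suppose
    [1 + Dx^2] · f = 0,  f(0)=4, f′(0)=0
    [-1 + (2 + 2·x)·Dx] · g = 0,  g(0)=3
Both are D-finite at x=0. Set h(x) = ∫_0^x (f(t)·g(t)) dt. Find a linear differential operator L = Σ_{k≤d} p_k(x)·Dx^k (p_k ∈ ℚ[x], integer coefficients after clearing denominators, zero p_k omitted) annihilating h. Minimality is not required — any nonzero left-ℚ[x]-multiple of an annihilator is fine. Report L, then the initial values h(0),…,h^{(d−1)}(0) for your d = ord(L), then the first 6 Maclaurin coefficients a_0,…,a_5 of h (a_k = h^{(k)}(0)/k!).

f: a_k = 4, 0, -2, 0, 1/6, 0, …
g: a_k = 3, 3/2, -3/8, 3/16, -15/128, 21/256, …
f·g: L₀ = L_f ⊗_s L_g, ord ≤ 2·1.
∫: right-multiply L₀ by Dx.
L = (7 + 8·x + 4·x^2)·Dx + (-4 - 4·x)·Dx^2 + (4 + 8·x + 4·x^2)·Dx^3  (order 3).
h: a_k = 0, 12, 3, -5/2, -9/16, 5/32, …
ICs: h(0) = 0, h′(0) = 12, h′′(0) = 6.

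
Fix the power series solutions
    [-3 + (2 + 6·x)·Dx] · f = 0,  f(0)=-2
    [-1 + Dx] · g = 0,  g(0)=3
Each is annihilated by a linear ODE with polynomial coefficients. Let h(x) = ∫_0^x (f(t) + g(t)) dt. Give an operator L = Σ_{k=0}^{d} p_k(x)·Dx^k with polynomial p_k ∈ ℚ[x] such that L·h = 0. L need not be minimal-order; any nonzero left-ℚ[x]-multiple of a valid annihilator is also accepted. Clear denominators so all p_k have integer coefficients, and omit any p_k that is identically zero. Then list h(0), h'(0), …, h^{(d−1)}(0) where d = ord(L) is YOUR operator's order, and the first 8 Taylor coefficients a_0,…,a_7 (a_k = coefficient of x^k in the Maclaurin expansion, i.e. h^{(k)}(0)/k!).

f: a_k = -2, -3, 9/4, -27/8, 405/64, -1701/128, 15309/512, -72171/1024, …
g: a_k = 3, 3, 3/2, 1/2, 1/8, 1/40, 1/240, 1/1680, …
Weyl lclm of L_f,L_g ⇒ L₀ (ord ≤ 2).
Integrate: L := L₀·Dx.
L = (15 + 18·x)·Dx + (-13 - 24·x - 36·x^2)·Dx^2 + (-2 + 6·x + 36·x^2)·Dx^3  (order 3).
h: a_k = 0, 1, 0, 5/4, -23/32, 413/320, -8489/3840, 229667/53760, …
ICs: h(0) = 0, h′(0) = 1, h′′(0) = 0.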